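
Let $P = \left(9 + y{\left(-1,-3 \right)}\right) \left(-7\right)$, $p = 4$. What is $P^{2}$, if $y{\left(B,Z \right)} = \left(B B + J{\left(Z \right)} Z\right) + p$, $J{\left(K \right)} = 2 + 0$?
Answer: $3136$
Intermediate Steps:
$J{\left(K \right)} = 2$
$y{\left(B,Z \right)} = 4 + B^{2} + 2 Z$ ($y{\left(B,Z \right)} = \left(B B + 2 Z\right) + 4 = \left(B^{2} + 2 Z\right) + 4 = 4 + B^{2} + 2 Z$)
$P = -56$ ($P = \left(9 + \left(4 + \left(-1\right)^{2} + 2 \left(-3\right)\right)\right) \left(-7\right) = \left(9 + \left(4 + 1 - 6\right)\right) \left(-7\right) = \left(9 - 1\right) \left(-7\right) = 8 \left(-7\right) = -56$)
$P^{2} = \left(-56\right)^{2} = 3136$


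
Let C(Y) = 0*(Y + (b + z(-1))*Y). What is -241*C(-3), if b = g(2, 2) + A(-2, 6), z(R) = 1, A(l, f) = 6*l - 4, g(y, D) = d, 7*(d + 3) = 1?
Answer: 0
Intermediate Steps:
d = -20/7 (d = -3 + (1/7)*1 = -3 + 1/7 = -20/7 ≈ -2.8571)
g(y, D) = -20/7
A(l, f) = -4 + 6*l
b = -132/7 (b = -20/7 + (-4 + 6*(-2)) = -20/7 + (-4 - 12) = -20/7 - 16 = -132/7 ≈ -18.857)
C(Y) = 0 (C(Y) = 0*(Y + (-132/7 + 1)*Y) = 0*(Y - 125*Y/7) = 0*(-118*Y/7) = 0)
-241*C(-3) = -241*0 = 0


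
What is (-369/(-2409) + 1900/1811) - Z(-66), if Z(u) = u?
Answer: 97727831/1454233 ≈ 67.202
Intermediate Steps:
(-369/(-2409) + 1900/1811) - Z(-66) = (-369/(-2409) + 1900/1811) - 1*(-66) = (-369*(-1/2409) + 1900*(1/1811)) + 66 = (123/803 + 1900/1811) + 66 = 1748453/1454233 + 66 = 97727831/1454233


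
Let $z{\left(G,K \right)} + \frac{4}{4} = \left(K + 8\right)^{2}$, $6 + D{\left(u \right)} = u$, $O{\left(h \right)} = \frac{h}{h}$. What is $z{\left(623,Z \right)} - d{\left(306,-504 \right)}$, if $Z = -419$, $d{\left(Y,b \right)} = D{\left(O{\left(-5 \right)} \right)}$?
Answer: $168925$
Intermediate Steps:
$O{\left(h \right)} = 1$
$D{\left(u \right)} = -6 + u$
$d{\left(Y,b \right)} = -5$ ($d{\left(Y,b \right)} = -6 + 1 = -5$)
$z{\left(G,K \right)} = -1 + \left(8 + K\right)^{2}$ ($z{\left(G,K \right)} = -1 + \left(K + 8\right)^{2} = -1 + \left(8 + K\right)^{2}$)
$z{\left(623,Z \right)} - d{\left(306,-504 \right)} = \left(-1 + \left(8 - 419\right)^{2}\right) - -5 = \left(-1 + \left(-411\right)^{2}\right) + 5 = \left(-1 + 168921\right) + 5 = 168920 + 5 = 168925$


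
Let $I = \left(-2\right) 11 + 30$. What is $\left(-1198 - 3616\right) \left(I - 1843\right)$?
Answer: $8833690$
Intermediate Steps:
$I = 8$ ($I = -22 + 30 = 8$)
$\left(-1198 - 3616\right) \left(I - 1843\right) = \left(-1198 - 3616\right) \left(8 - 1843\right) = \left(-4814\right) \left(-1835\right) = 8833690$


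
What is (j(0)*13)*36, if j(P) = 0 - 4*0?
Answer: 0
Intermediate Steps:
j(P) = 0 (j(P) = 0 + 0 = 0)
(j(0)*13)*36 = (0*13)*36 = 0*36 = 0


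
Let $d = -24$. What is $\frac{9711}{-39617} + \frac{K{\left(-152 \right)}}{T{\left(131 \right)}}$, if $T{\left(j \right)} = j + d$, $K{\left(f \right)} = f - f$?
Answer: $- \frac{9711}{39617} \approx -0.24512$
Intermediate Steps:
$K{\left(f \right)} = 0$
$T{\left(j \right)} = -24 + j$ ($T{\left(j \right)} = j - 24 = -24 + j$)
$\frac{9711}{-39617} + \frac{K{\left(-152 \right)}}{T{\left(131 \right)}} = \frac{9711}{-39617} + \frac{0}{-24 + 131} = 9711 \left(- \frac{1}{39617}\right) + \frac{0}{107} = - \frac{9711}{39617} + 0 \cdot \frac{1}{107} = - \frac{9711}{39617} + 0 = - \frac{9711}{39617}$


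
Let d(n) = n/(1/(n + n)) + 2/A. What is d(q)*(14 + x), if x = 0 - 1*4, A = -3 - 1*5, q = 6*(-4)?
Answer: 23035/2 ≈ 11518.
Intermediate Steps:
q = -24
A = -8 (A = -3 - 5 = -8)
d(n) = -1/4 + 2*n**2 (d(n) = n/(1/(n + n)) + 2/(-8) = n/(1/(2*n)) + 2*(-1/8) = n/((1/(2*n))) - 1/4 = n*(2*n) - 1/4 = 2*n**2 - 1/4 = -1/4 + 2*n**2)
x = -4 (x = 0 - 4 = -4)
d(q)*(14 + x) = (-1/4 + 2*(-24)**2)*(14 - 4) = (-1/4 + 2*576)*10 = (-1/4 + 1152)*10 = (4607/4)*10 = 23035/2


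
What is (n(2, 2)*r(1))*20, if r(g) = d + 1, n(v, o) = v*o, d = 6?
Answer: 560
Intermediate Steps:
n(v, o) = o*v
r(g) = 7 (r(g) = 6 + 1 = 7)
(n(2, 2)*r(1))*20 = ((2*2)*7)*20 = (4*7)*20 = 28*20 = 560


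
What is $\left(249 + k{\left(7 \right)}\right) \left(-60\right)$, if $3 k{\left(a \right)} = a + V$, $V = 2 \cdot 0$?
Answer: $-15080$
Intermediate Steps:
$V = 0$
$k{\left(a \right)} = \frac{a}{3}$ ($k{\left(a \right)} = \frac{a + 0}{3} = \frac{a}{3}$)
$\left(249 + k{\left(7 \right)}\right) \left(-60\right) = \left(249 + \frac{1}{3} \cdot 7\right) \left(-60\right) = \left(249 + \frac{7}{3}\right) \left(-60\right) = \frac{754}{3} \left(-60\right) = -15080$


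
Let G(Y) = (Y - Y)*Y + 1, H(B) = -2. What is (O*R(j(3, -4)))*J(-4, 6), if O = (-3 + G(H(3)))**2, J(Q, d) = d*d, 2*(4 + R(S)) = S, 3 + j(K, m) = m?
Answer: -1080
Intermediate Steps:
j(K, m) = -3 + m
R(S) = -4 + S/2
J(Q, d) = d**2
G(Y) = 1 (G(Y) = 0*Y + 1 = 0 + 1 = 1)
O = 4 (O = (-3 + 1)**2 = (-2)**2 = 4)
(O*R(j(3, -4)))*J(-4, 6) = (4*(-4 + (-3 - 4)/2))*6**2 = (4*(-4 + (1/2)*(-7)))*36 = (4*(-4 - 7/2))*36 = (4*(-15/2))*36 = -30*36 = -1080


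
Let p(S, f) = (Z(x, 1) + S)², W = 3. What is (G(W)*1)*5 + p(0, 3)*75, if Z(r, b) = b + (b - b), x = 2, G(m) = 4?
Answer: 95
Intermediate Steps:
Z(r, b) = b (Z(r, b) = b + 0 = b)
p(S, f) = (1 + S)²
(G(W)*1)*5 + p(0, 3)*75 = (4*1)*5 + (1 + 0)²*75 = 4*5 + 1²*75 = 20 + 1*75 = 20 + 75 = 95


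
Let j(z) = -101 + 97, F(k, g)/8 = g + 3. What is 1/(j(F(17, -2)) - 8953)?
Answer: -1/8957 ≈ -0.00011164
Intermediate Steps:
F(k, g) = 24 + 8*g (F(k, g) = 8*(g + 3) = 8*(3 + g) = 24 + 8*g)
j(z) = -4
1/(j(F(17, -2)) - 8953) = 1/(-4 - 8953) = 1/(-8957) = -1/8957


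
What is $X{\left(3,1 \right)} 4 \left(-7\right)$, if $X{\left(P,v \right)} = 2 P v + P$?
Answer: $-252$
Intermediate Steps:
$X{\left(P,v \right)} = P + 2 P v$ ($X{\left(P,v \right)} = 2 P v + P = P + 2 P v$)
$X{\left(3,1 \right)} 4 \left(-7\right) = 3 \left(1 + 2 \cdot 1\right) 4 \left(-7\right) = 3 \left(1 + 2\right) 4 \left(-7\right) = 3 \cdot 3 \cdot 4 \left(-7\right) = 9 \cdot 4 \left(-7\right) = 36 \left(-7\right) = -252$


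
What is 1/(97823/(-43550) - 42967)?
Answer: -43550/1871310673 ≈ -2.3272e-5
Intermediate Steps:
1/(97823/(-43550) - 42967) = 1/(97823*(-1/43550) - 42967) = 1/(-97823/43550 - 42967) = 1/(-1871310673/43550) = -43550/1871310673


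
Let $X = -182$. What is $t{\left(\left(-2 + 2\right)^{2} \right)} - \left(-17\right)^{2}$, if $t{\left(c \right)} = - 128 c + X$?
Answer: $-471$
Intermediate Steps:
$t{\left(c \right)} = -182 - 128 c$ ($t{\left(c \right)} = - 128 c - 182 = -182 - 128 c$)
$t{\left(\left(-2 + 2\right)^{2} \right)} - \left(-17\right)^{2} = \left(-182 - 128 \left(-2 + 2\right)^{2}\right) - \left(-17\right)^{2} = \left(-182 - 128 \cdot 0^{2}\right) - 289 = \left(-182 - 0\right) - 289 = \left(-182 + 0\right) - 289 = -182 - 289 = -471$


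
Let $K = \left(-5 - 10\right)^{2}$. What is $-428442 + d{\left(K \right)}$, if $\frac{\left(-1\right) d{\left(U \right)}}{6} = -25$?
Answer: $-428292$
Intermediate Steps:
$K = 225$ ($K = \left(-15\right)^{2} = 225$)
$d{\left(U \right)} = 150$ ($d{\left(U \right)} = \left(-6\right) \left(-25\right) = 150$)
$-428442 + d{\left(K \right)} = -428442 + 150 = -428292$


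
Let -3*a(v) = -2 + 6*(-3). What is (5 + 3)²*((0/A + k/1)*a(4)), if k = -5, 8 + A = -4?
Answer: -6400/3 ≈ -2133.3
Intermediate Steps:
a(v) = 20/3 (a(v) = -(-2 + 6*(-3))/3 = -(-2 - 18)/3 = -⅓*(-20) = 20/3)
A = -12 (A = -8 - 4 = -12)
(5 + 3)²*((0/A + k/1)*a(4)) = (5 + 3)²*((0/(-12) - 5/1)*(20/3)) = 8²*((0*(-1/12) - 5*1)*(20/3)) = 64*((0 - 5)*(20/3)) = 64*(-5*20/3) = 64*(-100/3) = -6400/3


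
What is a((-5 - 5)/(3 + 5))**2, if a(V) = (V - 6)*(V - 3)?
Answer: 243049/256 ≈ 949.41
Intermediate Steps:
a(V) = (-6 + V)*(-3 + V)
a((-5 - 5)/(3 + 5))**2 = (18 + ((-5 - 5)/(3 + 5))**2 - 9*(-5 - 5)/(3 + 5))**2 = (18 + (-10/8)**2 - (-90)/8)**2 = (18 + (-10*1/8)**2 - (-90)/8)**2 = (18 + (-5/4)**2 - 9*(-5/4))**2 = (18 + 25/16 + 45/4)**2 = (493/16)**2 = 243049/256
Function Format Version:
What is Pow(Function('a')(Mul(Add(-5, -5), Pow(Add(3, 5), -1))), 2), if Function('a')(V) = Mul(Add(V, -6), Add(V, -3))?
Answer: Rational(243049, 256) ≈ 949.41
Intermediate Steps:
Function('a')(V) = Mul(Add(-6, V), Add(-3, V))
Pow(Function('a')(Mul(Add(-5, -5), Pow(Add(3, 5), -1))), 2) = Pow(Add(18, Pow(Mul(Add(-5, -5), Pow(Add(3, 5), -1)), 2), Mul(-9, Mul(Add(-5, -5), Pow(Add(3, 5), -1)))), 2) = Pow(Add(18, Pow(Mul(-10, Pow(8, -1)), 2), Mul(-9, Mul(-10, Pow(8, -1)))), 2) = Pow(Add(18, Pow(Mul(-10, Rational(1, 8)), 2), Mul(-9, Mul(-10, Rational(1, 8)))), 2) = Pow(Add(18, Pow(Rational(-5, 4), 2), Mul(-9, Rational(-5, 4))), 2) = Pow(Add(18, Rational(25, 16), Rational(45, 4)), 2) = Pow(Rational(493, 16), 2) = Rational(243049, 256)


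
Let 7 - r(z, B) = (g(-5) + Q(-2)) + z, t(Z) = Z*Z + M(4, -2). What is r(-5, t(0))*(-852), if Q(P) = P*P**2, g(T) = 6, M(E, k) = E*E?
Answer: -11928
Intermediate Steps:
M(E, k) = E**2
Q(P) = P**3
t(Z) = 16 + Z**2 (t(Z) = Z*Z + 4**2 = Z**2 + 16 = 16 + Z**2)
r(z, B) = 9 - z (r(z, B) = 7 - ((6 + (-2)**3) + z) = 7 - ((6 - 8) + z) = 7 - (-2 + z) = 7 + (2 - z) = 9 - z)
r(-5, t(0))*(-852) = (9 - 1*(-5))*(-852) = (9 + 5)*(-852) = 14*(-852) = -11928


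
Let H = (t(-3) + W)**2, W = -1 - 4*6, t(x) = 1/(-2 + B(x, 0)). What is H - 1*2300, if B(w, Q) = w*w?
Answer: -82424/49 ≈ -1682.1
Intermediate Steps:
B(w, Q) = w**2
t(x) = 1/(-2 + x**2)
W = -25 (W = -1 - 24 = -25)
H = 30276/49 (H = (1/(-2 + (-3)**2) - 25)**2 = (1/(-2 + 9) - 25)**2 = (1/7 - 25)**2 = (-174/7)**2 = 30276/49 ≈ 617.88)
H - 1*2300 = 30276/49 - 1*2300 = 30276/49 - 2300 = -82424/49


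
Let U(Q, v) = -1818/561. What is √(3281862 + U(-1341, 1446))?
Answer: 6*√3187869971/187 ≈ 1811.6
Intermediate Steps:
U(Q, v) = -606/187 (U(Q, v) = -1818*1/561 = -606/187)
√(3281862 + U(-1341, 1446)) = √(3281862 - 606/187) = √(613707588/187) = 6*√3187869971/187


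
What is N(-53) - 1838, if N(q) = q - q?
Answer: -1838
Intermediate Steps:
N(q) = 0
N(-53) - 1838 = 0 - 1838 = -1838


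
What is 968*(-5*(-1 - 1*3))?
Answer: 19360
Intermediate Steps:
968*(-5*(-1 - 1*3)) = 968*(-5*(-1 - 3)) = 968*(-5*(-4)) = 968*20 = 19360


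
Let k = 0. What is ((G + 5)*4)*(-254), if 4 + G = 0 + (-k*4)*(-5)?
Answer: -1016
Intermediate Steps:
G = -4 (G = -4 + (0 + (-1*0*4)*(-5)) = -4 + (0 + (0*4)*(-5)) = -4 + (0 + 0*(-5)) = -4 + (0 + 0) = -4 + 0 = -4)
((G + 5)*4)*(-254) = ((-4 + 5)*4)*(-254) = (1*4)*(-254) = 4*(-254) = -1016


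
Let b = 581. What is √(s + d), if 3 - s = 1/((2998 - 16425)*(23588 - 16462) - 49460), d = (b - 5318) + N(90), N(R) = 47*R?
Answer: I*√4618798663448946314/95730262 ≈ 22.45*I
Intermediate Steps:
d = -507 (d = (581 - 5318) + 47*90 = -4737 + 4230 = -507)
s = 287190787/95730262 (s = 3 - 1/((2998 - 16425)*(23588 - 16462) - 49460) = 3 - 1/(-13427*7126 - 49460) = 3 - 1/(-95680802 - 49460) = 3 - 1/(-95730262) = 3 - 1*(-1/95730262) = 3 + 1/95730262 = 287190787/95730262 ≈ 3.0000)
√(s + d) = √(287190787/95730262 - 507) = √(-48248052047/95730262) = I*√4618798663448946314/95730262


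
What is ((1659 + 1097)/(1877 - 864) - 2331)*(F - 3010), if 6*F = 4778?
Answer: 15663110627/3039 ≈ 5.1540e+6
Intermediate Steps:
F = 2389/3 (F = (1/6)*4778 = 2389/3 ≈ 796.33)
((1659 + 1097)/(1877 - 864) - 2331)*(F - 3010) = ((1659 + 1097)/(1877 - 864) - 2331)*(2389/3 - 3010) = (2756/1013 - 2331)*(-6641/3) = -2358547/1013*(-6641/3) = 15663110627/3039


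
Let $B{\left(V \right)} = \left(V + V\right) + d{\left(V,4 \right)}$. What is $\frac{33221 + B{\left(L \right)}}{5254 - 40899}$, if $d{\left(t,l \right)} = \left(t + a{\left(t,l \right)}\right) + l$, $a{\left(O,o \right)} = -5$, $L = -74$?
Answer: $- \frac{32998}{35645} \approx -0.92574$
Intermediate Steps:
$d{\left(t,l \right)} = -5 + l + t$ ($d{\left(t,l \right)} = \left(t - 5\right) + l = \left(-5 + t\right) + l = -5 + l + t$)
$B{\left(V \right)} = -1 + 3 V$ ($B{\left(V \right)} = \left(V + V\right) + \left(-5 + 4 + V\right) = 2 V + \left(-1 + V\right) = -1 + 3 V$)
$\frac{33221 + B{\left(L \right)}}{5254 - 40899} = \frac{33221 + \left(-1 + 3 \left(-74\right)\right)}{5254 - 40899} = \frac{33221 - 223}{-35645} = \left(33221 - 223\right) \left(- \frac{1}{35645}\right) = 32998 \left(- \frac{1}{35645}\right) = - \frac{32998}{35645}$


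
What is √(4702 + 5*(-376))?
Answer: √2822 ≈ 53.122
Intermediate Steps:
√(4702 + 5*(-376)) = √(4702 - 1880) = √2822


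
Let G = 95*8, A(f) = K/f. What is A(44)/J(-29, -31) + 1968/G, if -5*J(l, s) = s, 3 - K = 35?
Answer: 80086/32395 ≈ 2.4722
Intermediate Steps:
K = -32 (K = 3 - 1*35 = 3 - 35 = -32)
J(l, s) = -s/5
A(f) = -32/f
G = 760
A(44)/J(-29, -31) + 1968/G = (-32/44)/((-⅕*(-31))) + 1968/760 = (-32*1/44)/(31/5) + 1968*(1/760) = -8/11*5/31 + 246/95 = -40/341 + 246/95 = 80086/32395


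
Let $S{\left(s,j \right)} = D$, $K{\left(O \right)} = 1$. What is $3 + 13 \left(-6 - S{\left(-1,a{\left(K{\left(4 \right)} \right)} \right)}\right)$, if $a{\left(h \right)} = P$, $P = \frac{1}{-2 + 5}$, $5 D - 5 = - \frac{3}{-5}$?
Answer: $- \frac{2239}{25} \approx -89.56$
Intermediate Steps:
$D = \frac{28}{25}$ ($D = 1 + \frac{\left(-3\right) \frac{1}{-5}}{5} = 1 + \frac{\left(-3\right) \left(- \frac{1}{5}\right)}{5} = 1 + \frac{1}{5} \cdot \frac{3}{5} = 1 + \frac{3}{25} = \frac{28}{25} \approx 1.12$)
$P = \frac{1}{3} \approx 0.33333$
$a{\left(h \right)} = \frac{1}{3}$
$S{\left(s,j \right)} = \frac{28}{25}$
$3 + 13 \left(-6 - S{\left(-1,a{\left(K{\left(4 \right)} \right)} \right)}\right) = 3 + 13 \left(-6 - \frac{28}{25}\right) = 3 + 13 \left(- \frac{178}{25}\right) = 3 - \frac{2314}{25} = - \frac{2239}{25}$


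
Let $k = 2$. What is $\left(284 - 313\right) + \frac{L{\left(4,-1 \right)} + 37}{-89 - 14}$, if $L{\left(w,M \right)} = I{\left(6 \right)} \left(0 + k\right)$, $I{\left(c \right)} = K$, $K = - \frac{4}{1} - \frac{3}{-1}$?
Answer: $- \frac{3022}{103} \approx -29.34$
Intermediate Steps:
$K = -1$ ($K = \left(-4\right) 1 - -3 = -4 + 3 = -1$)
$I{\left(c \right)} = -1$
$L{\left(w,M \right)} = -2$ ($L{\left(w,M \right)} = - (0 + 2) = \left(-1\right) 2 = -2$)
$\left(284 - 313\right) + \frac{L{\left(4,-1 \right)} + 37}{-89 - 14} = \left(284 - 313\right) + \frac{-2 + 37}{-89 - 14} = -29 + \frac{35}{-103} = -29 + 35 \left(- \frac{1}{103}\right) = -29 - \frac{35}{103} = - \frac{3022}{103}$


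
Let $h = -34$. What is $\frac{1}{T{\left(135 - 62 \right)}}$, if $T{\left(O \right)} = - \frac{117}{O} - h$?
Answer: $\frac{73}{2365} \approx 0.030867$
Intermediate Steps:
$T{\left(O \right)} = 34 - \frac{117}{O}$ ($T{\left(O \right)} = - \frac{117}{O} - -34 = - \frac{117}{O} + 34 = 34 - \frac{117}{O}$)
$\frac{1}{T{\left(135 - 62 \right)}} = \frac{1}{34 - \frac{117}{135 - 62}} = \frac{1}{34 - \frac{117}{73}} = \frac{1}{\frac{2365}{73}} = \frac{73}{2365}$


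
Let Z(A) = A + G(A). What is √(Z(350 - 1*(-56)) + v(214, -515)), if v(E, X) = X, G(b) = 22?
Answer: I*√87 ≈ 9.3274*I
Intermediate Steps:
Z(A) = 22 + A (Z(A) = A + 22 = 22 + A)
√(Z(350 - 1*(-56)) + v(214, -515)) = √((22 + (350 - 1*(-56))) - 515) = √((22 + (350 + 56)) - 515) = √((22 + 406) - 515) = √(428 - 515) = √(-87) = I*√87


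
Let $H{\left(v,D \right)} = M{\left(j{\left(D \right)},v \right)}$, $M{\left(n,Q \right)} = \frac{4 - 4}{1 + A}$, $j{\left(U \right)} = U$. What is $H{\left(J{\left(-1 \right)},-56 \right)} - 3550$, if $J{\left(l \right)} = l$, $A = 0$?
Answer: $-3550$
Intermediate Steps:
$M{\left(n,Q \right)} = 0$ ($M{\left(n,Q \right)} = \frac{4 - 4}{1 + 0} = \frac{0}{1} = 0 \cdot 1 = 0$)
$H{\left(v,D \right)} = 0$
$H{\left(J{\left(-1 \right)},-56 \right)} - 3550 = 0 - 3550 = -3550$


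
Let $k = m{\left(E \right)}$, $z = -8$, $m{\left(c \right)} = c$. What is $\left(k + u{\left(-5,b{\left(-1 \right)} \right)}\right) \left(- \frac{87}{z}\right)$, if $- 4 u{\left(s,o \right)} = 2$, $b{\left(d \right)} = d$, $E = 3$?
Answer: $\frac{435}{16} \approx 27.188$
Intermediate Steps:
$u{\left(s,o \right)} = - \frac{1}{2}$ ($u{\left(s,o \right)} = \left(- \frac{1}{4}\right) 2 = - \frac{1}{2}$)
$k = 3$
$\left(k + u{\left(-5,b{\left(-1 \right)} \right)}\right) \left(- \frac{87}{z}\right) = \left(3 - \frac{1}{2}\right) \left(- \frac{87}{-8}\right) = \frac{5 \left(\left(-87\right) \left(- \frac{1}{8}\right)\right)}{2} = \frac{5}{2} \cdot \frac{87}{8} = \frac{435}{16}$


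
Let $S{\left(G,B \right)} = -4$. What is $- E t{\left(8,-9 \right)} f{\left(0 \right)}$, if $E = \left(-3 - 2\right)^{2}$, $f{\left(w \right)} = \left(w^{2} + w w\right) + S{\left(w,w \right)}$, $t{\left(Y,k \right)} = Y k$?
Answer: $-7200$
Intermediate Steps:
$f{\left(w \right)} = -4 + 2 w^{2}$ ($f{\left(w \right)} = \left(w^{2} + w w\right) - 4 = \left(w^{2} + w^{2}\right) - 4 = 2 w^{2} - 4 = -4 + 2 w^{2}$)
$E = 25$ ($E = \left(-5\right)^{2} = 25$)
$- E t{\left(8,-9 \right)} f{\left(0 \right)} = \left(-1\right) 25 \cdot 8 \left(-9\right) \left(-4 + 2 \cdot 0^{2}\right) = \left(-25\right) \left(-72\right) \left(-4 + 2 \cdot 0\right) = 1800 \left(-4 + 0\right) = 1800 \left(-4\right) = -7200$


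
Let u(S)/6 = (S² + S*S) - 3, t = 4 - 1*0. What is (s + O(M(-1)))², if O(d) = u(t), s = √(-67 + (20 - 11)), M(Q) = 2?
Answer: (174 + I*√58)² ≈ 30218.0 + 2650.3*I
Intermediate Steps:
t = 4 (t = 4 + 0 = 4)
s = I*√58 (s = √(-67 + 9) = √(-58) = I*√58 ≈ 7.6158*I)
u(S) = -18 + 12*S² (u(S) = 6*((S² + S*S) - 3) = 6*((S² + S²) - 3) = 6*(2*S² - 3) = 6*(-3 + 2*S²) = -18 + 12*S²)
O(d) = 174 (O(d) = -18 + 12*4² = -18 + 12*16 = -18 + 192 = 174)
(s + O(M(-1)))² = (I*√58 + 174)² = (174 + I*√58)²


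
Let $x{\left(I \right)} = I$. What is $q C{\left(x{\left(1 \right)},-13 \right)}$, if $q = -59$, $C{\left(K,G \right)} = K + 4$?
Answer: $-295$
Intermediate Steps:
$C{\left(K,G \right)} = 4 + K$
$q C{\left(x{\left(1 \right)},-13 \right)} = - 59 \left(4 + 1\right) = \left(-59\right) 5 = -295$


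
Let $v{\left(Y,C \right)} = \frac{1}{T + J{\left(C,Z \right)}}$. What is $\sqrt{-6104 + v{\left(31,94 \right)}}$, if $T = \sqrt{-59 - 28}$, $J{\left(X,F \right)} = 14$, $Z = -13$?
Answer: $\sqrt{\frac{-85455 - 6104 i \sqrt{87}}{14 + i \sqrt{87}}} \approx 0.0002 - 78.128 i$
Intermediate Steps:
$T = i \sqrt{87}$ ($T = \sqrt{-87} = i \sqrt{87} \approx 9.3274 i$)
$v{\left(Y,C \right)} = \frac{1}{14 + i \sqrt{87}}$ ($v{\left(Y,C \right)} = \frac{1}{i \sqrt{87} + 14} = \frac{1}{14 + i \sqrt{87}}$)
$\sqrt{-6104 + v{\left(31,94 \right)}} = \sqrt{-6104 + \left(\frac{14}{283} - \frac{i \sqrt{87}}{283}\right)} = \sqrt{- \frac{1727418}{283} - \frac{i \sqrt{87}}{283}}$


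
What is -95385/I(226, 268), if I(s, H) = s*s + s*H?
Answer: -95385/111644 ≈ -0.85437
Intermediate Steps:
I(s, H) = s² + H*s
-95385/I(226, 268) = -95385*1/(226*(268 + 226)) = -95385/(226*494) = -95385/111644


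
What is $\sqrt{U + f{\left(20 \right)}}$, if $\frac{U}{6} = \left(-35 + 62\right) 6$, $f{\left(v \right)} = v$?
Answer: $4 \sqrt{62} \approx 31.496$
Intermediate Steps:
$U = 972$ ($U = 6 \left(-35 + 62\right) 6 = 6 \cdot 27 \cdot 6 = 6 \cdot 162 = 972$)
$\sqrt{U + f{\left(20 \right)}} = \sqrt{972 + 20} = \sqrt{992} = 4 \sqrt{62}$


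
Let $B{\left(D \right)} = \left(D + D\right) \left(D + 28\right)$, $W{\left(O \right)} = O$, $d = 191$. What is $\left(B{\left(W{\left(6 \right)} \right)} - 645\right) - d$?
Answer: $-428$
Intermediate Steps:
$B{\left(D \right)} = 2 D \left(28 + D\right)$
$\left(B{\left(W{\left(6 \right)} \right)} - 645\right) - d = \left(2 \cdot 6 \left(28 + 6\right) - 645\right) - 191 = \left(2 \cdot 6 \cdot 34 - 645\right) - 191 = \left(408 - 645\right) - 191 = -237 - 191 = -428$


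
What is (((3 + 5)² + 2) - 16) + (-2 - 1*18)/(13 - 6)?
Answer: 330/7 ≈ 47.143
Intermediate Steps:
(((3 + 5)² + 2) - 16) + (-2 - 1*18)/(13 - 6) = ((8² + 2) - 16) + (-2 - 18)/7 = ((64 + 2) - 16) - 20*⅐ = (66 - 16) - 20/7 = 50 - 20/7 = 330/7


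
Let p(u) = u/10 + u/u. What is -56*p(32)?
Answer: -1176/5 ≈ -235.20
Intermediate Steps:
p(u) = 1 + u/10 (p(u) = u*(1/10) + 1 = u/10 + 1 = 1 + u/10)
-56*p(32) = -56*(1 + (1/10)*32) = -56*(1 + 16/5) = -56*21/5 = -1176/5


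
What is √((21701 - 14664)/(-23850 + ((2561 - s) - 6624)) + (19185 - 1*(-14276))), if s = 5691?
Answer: √9829575687/542 ≈ 182.92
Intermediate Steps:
√((21701 - 14664)/(-23850 + ((2561 - s) - 6624)) + (19185 - 1*(-14276))) = √((21701 - 14664)/(-23850 + ((2561 - 1*5691) - 6624)) + (19185 - 1*(-14276))) = √(7037/(-23850 + ((2561 - 5691) - 6624)) + (19185 + 14276)) = √(7037/(-23850 + (-3130 - 6624)) + 33461) = √(7037/(-23850 - 9754) + 33461) = √(7037/(-33604) + 33461) = √(7037*(-1/33604) + 33461) = √(-227/1084 + 33461) = √(36271497/1084) = √9829575687/542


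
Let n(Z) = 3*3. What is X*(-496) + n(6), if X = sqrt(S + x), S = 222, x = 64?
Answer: 9 - 496*sqrt(286) ≈ -8379.1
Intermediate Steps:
n(Z) = 9
X = sqrt(286) (X = sqrt(222 + 64) = sqrt(286) ≈ 16.912)
X*(-496) + n(6) = sqrt(286)*(-496) + 9 = -496*sqrt(286) + 9 = 9 - 496*sqrt(286)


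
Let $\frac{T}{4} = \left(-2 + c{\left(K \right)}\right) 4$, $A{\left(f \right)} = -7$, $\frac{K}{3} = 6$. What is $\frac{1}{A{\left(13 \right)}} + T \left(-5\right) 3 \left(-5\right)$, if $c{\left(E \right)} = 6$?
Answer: $\frac{33599}{7} \approx 4799.9$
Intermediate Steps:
$K = 18$ ($K = 3 \cdot 6 = 18$)
$T = 64$ ($T = 4 \left(-2 + 6\right) 4 = 4 \cdot 4 \cdot 4 = 4 \cdot 16 = 64$)
$\frac{1}{A{\left(13 \right)}} + T \left(-5\right) 3 \left(-5\right) = \frac{1}{-7} + 64 \left(-5\right) 3 \left(-5\right) = - \frac{1}{7} + 64 \left(\left(-15\right) \left(-5\right)\right) = - \frac{1}{7} + 64 \cdot 75 = - \frac{1}{7} + 4800 = \frac{33599}{7}$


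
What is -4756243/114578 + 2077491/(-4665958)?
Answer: -5607616209898/133654033931 ≈ -41.956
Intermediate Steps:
-4756243/114578 + 2077491/(-4665958) = -4756243*1/114578 + 2077491*(-1/4665958) = -4756243/114578 - 2077491/4665958 = -5607616209898/133654033931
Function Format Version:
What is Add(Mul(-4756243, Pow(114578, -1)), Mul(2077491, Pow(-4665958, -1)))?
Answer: Rational(-5607616209898, 133654033931) ≈ -41.956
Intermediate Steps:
Add(Mul(-4756243, Pow(114578, -1)), Mul(2077491, Pow(-4665958, -1))) = Add(Mul(-4756243, Rational(1, 114578)), Mul(2077491, Rational(-1, 4665958))) = Add(Rational(-4756243, 114578), Rational(-2077491, 4665958)) = Rational(-5607616209898, 133654033931)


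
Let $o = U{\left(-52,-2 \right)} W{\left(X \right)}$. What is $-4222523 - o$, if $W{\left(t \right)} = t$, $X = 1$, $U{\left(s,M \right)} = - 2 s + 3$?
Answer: $-4222630$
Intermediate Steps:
$U{\left(s,M \right)} = 3 - 2 s$
$o = 107$ ($o = \left(3 - -104\right) 1 = \left(3 + 104\right) 1 = 107 \cdot 1 = 107$)
$-4222523 - o = -4222523 - 107 = -4222630$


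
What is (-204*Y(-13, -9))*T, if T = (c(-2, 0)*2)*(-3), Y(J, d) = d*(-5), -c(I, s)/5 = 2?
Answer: -550800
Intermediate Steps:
c(I, s) = -10 (c(I, s) = -5*2 = -10)
Y(J, d) = -5*d
T = 60 (T = -10*2*(-3) = -20*(-3) = 60)
(-204*Y(-13, -9))*T = -(-1020)*(-9)*60 = -204*45*60 = -9180*60 = -550800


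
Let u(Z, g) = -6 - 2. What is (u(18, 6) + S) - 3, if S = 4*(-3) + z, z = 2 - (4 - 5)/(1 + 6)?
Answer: -146/7 ≈ -20.857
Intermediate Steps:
u(Z, g) = -8
z = 15/7 (z = 2 - (-1)/7 = 2 - 1*(-⅐) = 2 + ⅐ = 15/7 ≈ 2.1429)
S = -69/7 (S = 4*(-3) + 15/7 = -12 + 15/7 = -69/7 ≈ -9.8571)
(u(18, 6) + S) - 3 = (-8 - 69/7) - 3 = -125/7 - 3 = -146/7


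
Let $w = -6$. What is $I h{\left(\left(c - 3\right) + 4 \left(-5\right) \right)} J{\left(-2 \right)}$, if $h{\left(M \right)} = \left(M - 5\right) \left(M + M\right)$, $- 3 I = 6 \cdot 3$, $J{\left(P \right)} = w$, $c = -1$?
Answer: $50112$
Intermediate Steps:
$J{\left(P \right)} = -6$
$I = -6$ ($I = - \frac{6 \cdot 3}{3} = \left(- \frac{1}{3}\right) 18 = -6$)
$h{\left(M \right)} = 2 M \left(-5 + M\right)$ ($h{\left(M \right)} = \left(-5 + M\right) 2 M = 2 M \left(-5 + M\right)$)
$I h{\left(\left(c - 3\right) + 4 \left(-5\right) \right)} J{\left(-2 \right)} = - 6 \cdot 2 \left(\left(-1 - 3\right) + 4 \left(-5\right)\right) \left(-5 + \left(\left(-1 - 3\right) + 4 \left(-5\right)\right)\right) \left(-6\right) = - 6 \cdot 2 \left(\left(-1 - 3\right) - 20\right) \left(-5 - 24\right) \left(-6\right) = - 6 \cdot 2 \left(-4 - 20\right) \left(-5 - 24\right) \left(-6\right) = - 6 \cdot 2 \left(-24\right) \left(-5 - 24\right) \left(-6\right) = - 6 \cdot 2 \left(-24\right) \left(-29\right) \left(-6\right) = \left(-6\right) 1392 \left(-6\right) = \left(-8352\right) \left(-6\right) = 50112$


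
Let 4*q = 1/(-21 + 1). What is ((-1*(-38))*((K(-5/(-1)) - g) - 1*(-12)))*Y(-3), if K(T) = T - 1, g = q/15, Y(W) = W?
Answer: -364819/200 ≈ -1824.1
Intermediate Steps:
q = -1/80 (q = 1/(4*(-21 + 1)) = (¼)/(-20) = (¼)*(-1/20) = -1/80 ≈ -0.012500)
g = -1/1200 (g = -1/80/15 = -1/80*1/15 = -1/1200 ≈ -0.00083333)
K(T) = -1 + T
((-1*(-38))*((K(-5/(-1)) - g) - 1*(-12)))*Y(-3) = ((-1*(-38))*(((-1 - 5/(-1)) - 1*(-1/1200)) - 1*(-12)))*(-3) = (38*(((-1 - 5*(-1)) + 1/1200) + 12))*(-3) = (38*(((-1 + 5) + 1/1200) + 12))*(-3) = (38*((4 + 1/1200) + 12))*(-3) = (38*(4801/1200 + 12))*(-3) = (38*(19201/1200))*(-3) = (364819/600)*(-3) = -364819/200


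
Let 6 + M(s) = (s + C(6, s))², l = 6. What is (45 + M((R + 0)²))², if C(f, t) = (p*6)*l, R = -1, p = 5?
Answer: 1075840000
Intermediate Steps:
C(f, t) = 180 (C(f, t) = (5*6)*6 = 30*6 = 180)
M(s) = -6 + (180 + s)² (M(s) = -6 + (s + 180)² = -6 + (180 + s)²)
(45 + M((R + 0)²))² = (45 + (-6 + (180 + (-1 + 0)²)²))² = (45 + (-6 + (180 + (-1)²)²))² = (45 + (-6 + (180 + 1)²))² = (45 + (-6 + 181²))² = (45 + (-6 + 32761))² = (45 + 32755)² = 32800² = 1075840000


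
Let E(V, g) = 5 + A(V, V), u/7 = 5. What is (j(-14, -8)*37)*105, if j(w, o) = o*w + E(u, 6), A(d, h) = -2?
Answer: 446775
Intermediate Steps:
u = 35 (u = 7*5 = 35)
E(V, g) = 3 (E(V, g) = 5 - 2 = 3)
j(w, o) = 3 + o*w (j(w, o) = o*w + 3 = 3 + o*w)
(j(-14, -8)*37)*105 = ((3 - 8*(-14))*37)*105 = ((3 + 112)*37)*105 = (115*37)*105 = 4255*105 = 446775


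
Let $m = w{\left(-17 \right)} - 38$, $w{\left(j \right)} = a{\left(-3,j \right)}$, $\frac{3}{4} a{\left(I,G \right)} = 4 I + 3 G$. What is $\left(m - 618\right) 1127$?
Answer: $-833980$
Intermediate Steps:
$a{\left(I,G \right)} = 4 G + \frac{16 I}{3}$ ($a{\left(I,G \right)} = \frac{4 \left(4 I + 3 G\right)}{3} = \frac{4 \left(3 G + 4 I\right)}{3} = 4 G + \frac{16 I}{3}$)
$w{\left(j \right)} = -16 + 4 j$ ($w{\left(j \right)} = 4 j + \frac{16}{3} \left(-3\right) = 4 j - 16 = -16 + 4 j$)
$m = -122$ ($m = \left(-16 + 4 \left(-17\right)\right) - 38 = \left(-16 - 68\right) - 38 = -84 - 38 = -122$)
$\left(m - 618\right) 1127 = \left(-122 - 618\right) 1127 = \left(-740\right) 1127 = -833980$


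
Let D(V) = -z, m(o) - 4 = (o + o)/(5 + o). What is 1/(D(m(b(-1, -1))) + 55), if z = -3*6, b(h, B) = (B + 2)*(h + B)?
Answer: 1/73 ≈ 0.013699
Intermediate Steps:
b(h, B) = (2 + B)*(B + h)
m(o) = 4 + 2*o/(5 + o) (m(o) = 4 + (o + o)/(5 + o) = 4 + (2*o)/(5 + o) = 4 + 2*o/(5 + o))
z = -18
D(V) = 18 (D(V) = -1*(-18) = 18)
1/(D(m(b(-1, -1))) + 55) = 1/(18 + 55) = 1/73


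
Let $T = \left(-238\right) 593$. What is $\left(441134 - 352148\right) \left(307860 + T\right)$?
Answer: $14836279836$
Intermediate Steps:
$T = -141134$
$\left(441134 - 352148\right) \left(307860 + T\right) = \left(441134 - 352148\right) \left(307860 - 141134\right) = 88986 \cdot 166726 = 14836279836$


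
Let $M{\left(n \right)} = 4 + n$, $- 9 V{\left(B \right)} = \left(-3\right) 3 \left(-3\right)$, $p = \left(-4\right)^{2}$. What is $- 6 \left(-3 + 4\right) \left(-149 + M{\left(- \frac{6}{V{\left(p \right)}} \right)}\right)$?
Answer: $858$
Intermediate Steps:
$p = 16$
$V{\left(B \right)} = -3$ ($V{\left(B \right)} = - \frac{\left(-3\right) 3 \left(-3\right)}{9} = - \frac{\left(-9\right) \left(-3\right)}{9} = \left(- \frac{1}{9}\right) 27 = -3$)
$- 6 \left(-3 + 4\right) \left(-149 + M{\left(- \frac{6}{V{\left(p \right)}} \right)}\right) = - 6 \left(-3 + 4\right) \left(-149 + \left(4 - \frac{6}{-3}\right)\right) = \left(-6\right) 1 \left(-149 + \left(4 - -2\right)\right) = - 6 \left(-149 + \left(4 + 2\right)\right) = - 6 \left(-149 + 6\right) = \left(-6\right) \left(-143\right) = 858$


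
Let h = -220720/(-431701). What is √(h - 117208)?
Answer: 2*I*√5460865484894922/431701 ≈ 342.36*I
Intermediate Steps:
h = 220720/431701 (h = -220720*(-1/431701) = 220720/431701 ≈ 0.51128)
√(h - 117208) = √(220720/431701 - 117208) = √(-50598590088/431701) = 2*I*√5460865484894922/431701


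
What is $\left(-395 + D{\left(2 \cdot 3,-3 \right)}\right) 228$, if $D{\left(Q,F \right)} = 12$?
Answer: $-87324$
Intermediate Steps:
$\left(-395 + D{\left(2 \cdot 3,-3 \right)}\right) 228 = \left(-395 + 12\right) 228 = \left(-383\right) 228 = -87324$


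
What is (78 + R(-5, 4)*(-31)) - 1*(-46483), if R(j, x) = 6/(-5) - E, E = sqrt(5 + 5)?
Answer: 232991/5 + 31*sqrt(10) ≈ 46696.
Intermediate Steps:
E = sqrt(10) ≈ 3.1623
R(j, x) = -6/5 - sqrt(10) (R(j, x) = 6/(-5) - sqrt(10) = 6*(-1/5) - sqrt(10) = -6/5 - sqrt(10))
(78 + R(-5, 4)*(-31)) - 1*(-46483) = (78 + (-6/5 - sqrt(10))*(-31)) - 1*(-46483) = (78 + (186/5 + 31*sqrt(10))) + 46483 = (576/5 + 31*sqrt(10)) + 46483 = 232991/5 + 31*sqrt(10)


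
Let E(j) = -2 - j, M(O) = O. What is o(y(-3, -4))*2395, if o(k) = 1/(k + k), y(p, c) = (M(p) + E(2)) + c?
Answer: -2395/22 ≈ -108.86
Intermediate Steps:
y(p, c) = -4 + c + p (y(p, c) = (p + (-2 - 1*2)) + c = (p + (-2 - 2)) + c = (p - 4) + c = (-4 + p) + c = -4 + c + p)
o(k) = 1/(2*k)
o(y(-3, -4))*2395 = (1/(2*(-4 - 4 - 3)))*2395 = ((1/2)/(-11))*2395 = ((1/2)*(-1/11))*2395 = -1/22*2395 = -2395/22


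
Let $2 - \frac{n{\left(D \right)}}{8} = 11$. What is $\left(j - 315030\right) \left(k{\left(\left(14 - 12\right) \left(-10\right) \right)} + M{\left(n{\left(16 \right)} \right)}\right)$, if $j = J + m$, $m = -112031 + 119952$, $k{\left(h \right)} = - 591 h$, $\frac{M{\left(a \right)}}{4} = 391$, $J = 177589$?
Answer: $-1733495680$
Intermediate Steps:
$n{\left(D \right)} = -72$ ($n{\left(D \right)} = 16 - 88 = -72$)
$M{\left(a \right)} = 1564$ ($M{\left(a \right)} = 4 \cdot 391 = 1564$)
$m = 7921$
$j = 185510$ ($j = 177589 + 7921 = 185510$)
$\left(j - 315030\right) \left(k{\left(\left(14 - 12\right) \left(-10\right) \right)} + M{\left(n{\left(16 \right)} \right)}\right) = \left(185510 - 315030\right) \left(- 591 \left(14 - 12\right) \left(-10\right) + 1564\right) = - 129520 \left(- 591 \cdot 2 \left(-10\right) + 1564\right) = - 129520 \left(\left(-591\right) \left(-20\right) + 1564\right) = - 129520 \left(11820 + 1564\right) = \left(-129520\right) 13384 = -1733495680$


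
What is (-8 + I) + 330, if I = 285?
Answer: 607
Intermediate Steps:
(-8 + I) + 330 = (-8 + 285) + 330 = 277 + 330 = 607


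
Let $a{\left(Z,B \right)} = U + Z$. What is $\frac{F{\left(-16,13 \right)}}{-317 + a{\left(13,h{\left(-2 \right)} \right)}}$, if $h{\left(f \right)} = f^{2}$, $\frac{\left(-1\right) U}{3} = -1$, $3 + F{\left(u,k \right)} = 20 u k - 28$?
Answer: $\frac{4191}{301} \approx 13.924$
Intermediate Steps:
$F{\left(u,k \right)} = -31 + 20 k u$ ($F{\left(u,k \right)} = -3 + \left(20 u k - 28\right) = -3 + \left(20 k u - 28\right) = -3 + \left(-28 + 20 k u\right) = -31 + 20 k u$)
$U = 3$ ($U = \left(-3\right) \left(-1\right) = 3$)
$a{\left(Z,B \right)} = 3 + Z$
$\frac{F{\left(-16,13 \right)}}{-317 + a{\left(13,h{\left(-2 \right)} \right)}} = \frac{-31 + 20 \cdot 13 \left(-16\right)}{-317 + \left(3 + 13\right)} = \frac{-31 - 4160}{-317 + 16} = - \frac{4191}{-301} = \left(-4191\right) \left(- \frac{1}{301}\right) = \frac{4191}{301}$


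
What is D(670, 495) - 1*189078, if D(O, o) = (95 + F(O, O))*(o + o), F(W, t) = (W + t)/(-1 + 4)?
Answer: 347172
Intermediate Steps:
F(W, t) = W/3 + t/3 (F(W, t) = (W + t)/3 = (W + t)*(1/3) = W/3 + t/3)
D(O, o) = 2*o*(95 + 2*O/3) (D(O, o) = (95 + (O/3 + O/3))*(o + o) = (95 + 2*O/3)*(2*o) = 2*o*(95 + 2*O/3))
D(670, 495) - 1*189078 = (2/3)*495*(285 + 2*670) - 1*189078 = (2/3)*495*(285 + 1340) - 189078 = (2/3)*495*1625 - 189078 = 536250 - 189078 = 347172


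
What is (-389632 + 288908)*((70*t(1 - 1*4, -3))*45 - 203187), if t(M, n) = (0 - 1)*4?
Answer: 21734929788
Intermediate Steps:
t(M, n) = -4 (t(M, n) = -1*4 = -4)
(-389632 + 288908)*((70*t(1 - 1*4, -3))*45 - 203187) = (-389632 + 288908)*((70*(-4))*45 - 203187) = -100724*(-280*45 - 203187) = -100724*(-12600 - 203187) = -100724*(-215787) = 21734929788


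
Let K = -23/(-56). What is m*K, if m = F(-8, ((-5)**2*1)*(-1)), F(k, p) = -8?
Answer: -23/7 ≈ -3.2857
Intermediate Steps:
m = -8
K = 23/56 (K = -23*(-1/56) = 23/56 ≈ 0.41071)
m*K = -8*23/56 = -23/7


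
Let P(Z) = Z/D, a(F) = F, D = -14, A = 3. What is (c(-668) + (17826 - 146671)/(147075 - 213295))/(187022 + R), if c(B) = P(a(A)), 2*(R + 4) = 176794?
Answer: 22931/3647596260 ≈ 6.2866e-6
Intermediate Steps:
R = 88393 (R = -4 + (½)*176794 = -4 + 88397 = 88393)
P(Z) = -Z/14 (P(Z) = Z/(-14) = Z*(-1/14) = -Z/14)
c(B) = -3/14 (c(B) = -1/14*3 = -3/14)
(c(-668) + (17826 - 146671)/(147075 - 213295))/(187022 + R) = (-3/14 + (17826 - 146671)/(147075 - 213295))/(187022 + 88393) = (-3/14 - 128845/(-66220))/275415 = (-3/14 - 128845*(-1/66220))*(1/275415) = (-3/14 + 25769/13244)*(1/275415) = (22931/13244)*(1/275415) = 22931/3647596260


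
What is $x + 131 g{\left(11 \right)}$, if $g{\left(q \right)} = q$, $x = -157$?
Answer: $1284$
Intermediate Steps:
$x + 131 g{\left(11 \right)} = -157 + 131 \cdot 11 = -157 + 1441 = 1284$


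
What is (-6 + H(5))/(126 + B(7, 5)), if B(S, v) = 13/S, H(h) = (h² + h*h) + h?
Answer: 343/895 ≈ 0.38324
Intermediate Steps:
H(h) = h + 2*h² (H(h) = (h² + h²) + h = 2*h² + h = h + 2*h²)
(-6 + H(5))/(126 + B(7, 5)) = (-6 + 5*(1 + 2*5))/(126 + 13/7) = (-6 + 5*(1 + 10))/(126 + 13*(⅐)) = (-6 + 5*11)/(126 + 13/7) = (-6 + 55)/(895/7) = (7/895)*49 = 343/895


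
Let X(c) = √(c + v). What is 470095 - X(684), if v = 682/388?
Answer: 470095 - √25809178/194 ≈ 4.7007e+5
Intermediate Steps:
v = 341/194 (v = 682*(1/388) = 341/194 ≈ 1.7577)
X(c) = √(341/194 + c) (X(c) = √(c + 341/194) = √(341/194 + c))
470095 - X(684) = 470095 - √(66154 + 37636*684)/194 = 470095 - √(66154 + 25743024)/194 = 470095 - √25809178/194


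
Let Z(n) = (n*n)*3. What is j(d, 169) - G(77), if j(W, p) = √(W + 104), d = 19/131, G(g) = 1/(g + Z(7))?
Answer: -1/224 + √1787233/131 ≈ 10.201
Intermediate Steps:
Z(n) = 3*n² (Z(n) = n²*3 = 3*n²)
G(g) = 1/(147 + g) (G(g) = 1/(g + 3*7²) = 1/(g + 3*49) = 1/(g + 147) = 1/(147 + g))
d = 19/131 (d = 19*(1/131) = 19/131 ≈ 0.14504)
j(W, p) = √(104 + W)
j(d, 169) - G(77) = √(104 + 19/131) - 1/(147 + 77) = √(13643/131) - 1/224 = √1787233/131 - 1*1/224 = √1787233/131 - 1/224 = -1/224 + √1787233/131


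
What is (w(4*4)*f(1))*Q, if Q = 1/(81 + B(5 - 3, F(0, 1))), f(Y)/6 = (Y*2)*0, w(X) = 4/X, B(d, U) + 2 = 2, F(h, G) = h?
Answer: 0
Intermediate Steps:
B(d, U) = 0 (B(d, U) = -2 + 2 = 0)
f(Y) = 0 (f(Y) = 6*((Y*2)*0) = 6*((2*Y)*0) = 6*0 = 0)
Q = 1/81 (Q = 1/(81 + 0) = 1/81 ≈ 0.012346)
(w(4*4)*f(1))*Q = ((4/((4*4)))*0)*(1/81) = ((4/16)*0)*(1/81) = ((4*(1/16))*0)*(1/81) = ((¼)*0)*(1/81) = 0*(1/81) = 0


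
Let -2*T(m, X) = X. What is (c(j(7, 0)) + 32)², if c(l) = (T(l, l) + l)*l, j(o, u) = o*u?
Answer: 1024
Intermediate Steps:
T(m, X) = -X/2
c(l) = l²/2 (c(l) = (-l/2 + l)*l = (l/2)*l = l²/2)
(c(j(7, 0)) + 32)² = ((7*0)²/2 + 32)² = ((½)*0² + 32)² = ((½)*0 + 32)² = (0 + 32)² = 32² = 1024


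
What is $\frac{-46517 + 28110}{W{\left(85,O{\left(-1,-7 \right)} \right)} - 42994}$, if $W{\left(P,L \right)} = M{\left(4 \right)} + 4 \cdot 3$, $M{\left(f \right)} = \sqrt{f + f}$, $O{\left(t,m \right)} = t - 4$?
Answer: $\frac{395584837}{923726158} + \frac{18407 \sqrt{2}}{923726158} \approx 0.42828$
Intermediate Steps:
$O{\left(t,m \right)} = -4 + t$ ($O{\left(t,m \right)} = t - 4 = -4 + t$)
$M{\left(f \right)} = \sqrt{2} \sqrt{f}$ ($M{\left(f \right)} = \sqrt{2 f} = \sqrt{2} \sqrt{f}$)
$W{\left(P,L \right)} = 12 + 2 \sqrt{2}$ ($W{\left(P,L \right)} = \sqrt{2} \sqrt{4} + 4 \cdot 3 = \sqrt{2} \cdot 2 + 12 = 2 \sqrt{2} + 12 = 12 + 2 \sqrt{2}$)
$\frac{-46517 + 28110}{W{\left(85,O{\left(-1,-7 \right)} \right)} - 42994} = \frac{-46517 + 28110}{\left(12 + 2 \sqrt{2}\right) - 42994} = - \frac{18407}{-42982 + 2 \sqrt{2}}$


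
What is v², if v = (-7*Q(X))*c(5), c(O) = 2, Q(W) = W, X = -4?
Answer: 3136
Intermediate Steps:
v = 56 (v = -7*(-4)*2 = 28*2 = 56)
v² = 56² = 3136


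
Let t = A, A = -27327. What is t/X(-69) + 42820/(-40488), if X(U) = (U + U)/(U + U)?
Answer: -276614599/10122 ≈ -27328.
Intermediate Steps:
X(U) = 1 (X(U) = (2*U)/((2*U)) = (2*U)*(1/(2*U)) = 1)
t = -27327
t/X(-69) + 42820/(-40488) = -27327/1 + 42820/(-40488) = -27327*1 + 42820*(-1/40488) = -27327 - 10705/10122 = -276614599/10122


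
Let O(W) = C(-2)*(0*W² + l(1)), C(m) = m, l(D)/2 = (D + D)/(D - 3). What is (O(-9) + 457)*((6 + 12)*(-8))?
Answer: -66384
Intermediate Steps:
l(D) = 4*D/(-3 + D) (l(D) = 2*((D + D)/(D - 3)) = 2*((2*D)/(-3 + D)) = 2*(2*D/(-3 + D)) = 4*D/(-3 + D))
O(W) = 4 (O(W) = -2*(0*W² + 4*1/(-3 + 1)) = -2*(0 + 4*1/(-2)) = -2*(0 + 4*1*(-½)) = -2*(0 - 2) = -2*(-2) = 4)
(O(-9) + 457)*((6 + 12)*(-8)) = (4 + 457)*((6 + 12)*(-8)) = 461*(18*(-8)) = 461*(-144) = -66384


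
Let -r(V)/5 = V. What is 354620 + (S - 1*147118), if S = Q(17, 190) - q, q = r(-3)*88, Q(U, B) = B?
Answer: 206372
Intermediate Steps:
r(V) = -5*V
q = 1320 (q = -5*(-3)*88 = 15*88 = 1320)
S = -1130 (S = 190 - 1*1320 = 190 - 1320 = -1130)
354620 + (S - 1*147118) = 354620 + (-1130 - 1*147118) = 354620 + (-1130 - 147118) = 354620 - 148248 = 206372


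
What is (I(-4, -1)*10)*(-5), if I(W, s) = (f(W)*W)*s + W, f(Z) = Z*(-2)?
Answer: -1400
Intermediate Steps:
f(Z) = -2*Z
I(W, s) = W - 2*s*W² (I(W, s) = ((-2*W)*W)*s + W = (-2*W²)*s + W = -2*s*W² + W = W - 2*s*W²)
(I(-4, -1)*10)*(-5) = (-4*(1 - 2*(-4)*(-1))*10)*(-5) = (-4*(1 - 8)*10)*(-5) = (-4*(-7)*10)*(-5) = (28*10)*(-5) = 280*(-5) = -1400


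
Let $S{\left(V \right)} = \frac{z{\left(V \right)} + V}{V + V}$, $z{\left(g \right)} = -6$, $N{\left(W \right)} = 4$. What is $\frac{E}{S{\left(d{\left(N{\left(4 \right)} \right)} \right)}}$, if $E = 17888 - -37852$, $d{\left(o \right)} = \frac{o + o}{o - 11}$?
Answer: $\frac{89184}{5} \approx 17837.0$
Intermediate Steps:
$d{\left(o \right)} = \frac{2 o}{-11 + o}$
$S{\left(V \right)} = \frac{-6 + V}{2 V}$ ($S{\left(V \right)} = \frac{-6 + V}{V + V} = \frac{-6 + V}{2 V}$)
$E = 55740$ ($E = 17888 + 37852 = 55740$)
$\frac{E}{S{\left(d{\left(N{\left(4 \right)} \right)} \right)}} = \frac{55740}{\frac{1}{2} \frac{1}{2 \cdot 4 \frac{1}{-11 + 4}} \left(-6 + 2 \cdot 4 \frac{1}{-11 + 4}\right)} = \frac{55740}{\frac{1}{2} \frac{1}{2 \cdot 4 \frac{1}{-7}} \left(-6 + 2 \cdot 4 \frac{1}{-7}\right)} = \frac{55740}{\frac{1}{2} \frac{1}{2 \cdot 4 \left(- \frac{1}{7}\right)} \left(-6 + 2 \cdot 4 \left(- \frac{1}{7}\right)\right)} = \frac{55740}{\frac{1}{2} \frac{1}{- \frac{8}{7}} \left(-6 - \frac{8}{7}\right)} = \frac{55740}{\frac{1}{2} \left(- \frac{7}{8}\right) \left(- \frac{50}{7}\right)} = \frac{55740}{\frac{25}{8}} = 55740 \cdot \frac{8}{25} = \frac{89184}{5}$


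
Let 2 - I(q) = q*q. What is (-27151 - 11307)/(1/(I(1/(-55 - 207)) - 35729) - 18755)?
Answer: 13473728374366/6570798690477 ≈ 2.0505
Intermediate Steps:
I(q) = 2 - q² (I(q) = 2 - q*q = 2 - q²)
(-27151 - 11307)/(1/(I(1/(-55 - 207)) - 35729) - 18755) = (-27151 - 11307)/(1/((2 - (1/(-55 - 207))²) - 35729) - 18755) = -38458/(1/((2 - (1/(-262))²) - 35729) - 18755) = -38458/(1/((2 - (-1/262)²) - 35729) - 18755) = -38458/(1/((2 - 1*1/68644) - 35729) - 18755) = -38458/(1/((2 - 1/68644) - 35729) - 18755) = -38458/(1/(137287/68644 - 35729) - 18755) = -38458/(1/(-2452444189/68644) - 18755) = -38458/(-68644/2452444189 - 18755) = -38458/(-45995590833339/2452444189) = -38458*(-2452444189/45995590833339) = 13473728374366/6570798690477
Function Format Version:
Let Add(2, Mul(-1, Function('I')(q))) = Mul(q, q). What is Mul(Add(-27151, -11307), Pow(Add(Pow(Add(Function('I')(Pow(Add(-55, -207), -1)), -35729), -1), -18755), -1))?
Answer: Rational(13473728374366, 6570798690477) ≈ 2.0505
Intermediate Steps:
Function('I')(q) = Add(2, Mul(-1, Pow(q, 2))) (Function('I')(q) = Add(2, Mul(-1, Mul(q, q))) = Add(2, Mul(-1, Pow(q, 2))))
Mul(Add(-27151, -11307), Pow(Add(Pow(Add(Function('I')(Pow(Add(-55, -207), -1)), -35729), -1), -18755), -1)) = Mul(Add(-27151, -11307), Pow(Add(Pow(Add(Add(2, Mul(-1, Pow(Pow(Add(-55, -207), -1), 2))), -35729), -1), -18755), -1)) = Mul(-38458, Pow(Add(Pow(Add(Add(2, Mul(-1, Pow(Pow(-262, -1), 2))), -35729), -1), -18755), -1)) = Mul(-38458, Pow(Add(Pow(Add(Add(2, Mul(-1, Pow(Rational(-1, 262), 2))), -35729), -1), -18755), -1)) = Mul(-38458, Pow(Add(Pow(Add(Add(2, Mul(-1, Rational(1, 68644))), -35729), -1), -18755), -1)) = Mul(-38458, Pow(Add(Pow(Add(Add(2, Rational(-1, 68644)), -35729), -1), -18755), -1)) = Mul(-38458, Pow(Add(Pow(Add(Rational(137287, 68644), -35729), -1), -18755), -1)) = Mul(-38458, Pow(Add(Pow(Rational(-2452444189, 68644), -1), -18755), -1)) = Mul(-38458, Pow(Add(Rational(-68644, 2452444189), -18755), -1)) = Mul(-38458, Pow(Rational(-45995590833339, 2452444189), -1)) = Mul(-38458, Rational(-2452444189, 45995590833339)) = Rational(13473728374366, 6570798690477)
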